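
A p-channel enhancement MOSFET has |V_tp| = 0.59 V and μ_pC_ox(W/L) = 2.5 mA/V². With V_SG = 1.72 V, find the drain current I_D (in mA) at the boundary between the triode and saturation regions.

At the boundary V_SD = V_ov = V_SG − |V_tp| = 1.72 − 0.59 = 1.13 V.
I_D = ½ k_p V_ov² = 0.5 × 2.5 × 1.13² = 1.6 mA.

I_D = 1.60 mA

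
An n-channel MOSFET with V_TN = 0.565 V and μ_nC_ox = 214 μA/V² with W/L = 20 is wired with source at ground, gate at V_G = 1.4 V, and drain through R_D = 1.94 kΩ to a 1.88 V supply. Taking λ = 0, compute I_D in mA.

I_D = 0.826 mA

V_GS = V_G = 1.4 V, so V_ov = 1.4 − 0.565 = 0.835 V.
k_n = μ_nC_ox · (W/L) = 4.28 mA/V².
Assume saturation: I_D = ½ k_n V_ov² = 0.5 × 4.28 × 0.835² = 1.49 mA, giving V_DS = V_DD − I_D R_D = 1.88 − 1.49 × 1.94 = -1.01 V.
But -1.01 V < V_ov = 0.835 V, so the device is actually in triode.
In triode I_D = k_n[V_ov V_DS − ½ V_DS²] and I_D = (V_DD − V_DS)/R_D. Equating: 4.15 V_DS² − 7.933 V_DS + 1.88 = 0, giving V_DS = 0.277 V (the root below V_ov).
I_D = (1.88 − 0.277) / 1.94 = 0.826 mA.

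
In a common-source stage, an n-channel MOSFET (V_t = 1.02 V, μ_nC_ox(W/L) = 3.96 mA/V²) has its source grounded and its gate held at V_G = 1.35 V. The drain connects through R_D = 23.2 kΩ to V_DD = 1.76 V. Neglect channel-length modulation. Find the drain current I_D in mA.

I_D = 0.0732 mA

V_GS = V_G = 1.35 V, so V_ov = 1.35 − 1.02 = 0.33 V.
Assume saturation: I_D = ½ k_n V_ov² = 0.5 × 3.96 × 0.33² = 0.216 mA, giving V_DS = V_DD − I_D R_D = 1.76 − 0.216 × 23.2 = -3.24 V.
But -3.24 V < V_ov = 0.33 V, so the device is actually in triode.
In triode I_D = k_n[V_ov V_DS − ½ V_DS²] and I_D = (V_DD − V_DS)/R_D. Equating: 45.9 V_DS² − 31.32 V_DS + 1.76 = 0, giving V_DS = 0.0618 V (the root below V_ov).
I_D = (1.76 − 0.0618) / 23.2 = 0.0732 mA.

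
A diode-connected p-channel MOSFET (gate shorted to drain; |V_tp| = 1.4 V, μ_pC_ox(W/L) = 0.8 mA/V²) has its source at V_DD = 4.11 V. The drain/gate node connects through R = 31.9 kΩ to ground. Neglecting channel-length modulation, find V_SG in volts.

V_SG = 1.82 V

With gate tied to drain, V_SG = V_SD ≥ V_SG − |V_tp|, so the device is in saturation.
KCL at the drain: ½ k_p (V_SG − |V_tp|)² = (V_DD − V_SG)/R.
Let x = V_SG − 1.4. Then 12.8 x² + x − 2.71 = 0, giving x = 0.423 V (positive root), so V_SG = 1.82 V.
I_D = (V_DD − V_SG)/R = (4.11 − 1.82) / 31.9 = 0.0717 mA.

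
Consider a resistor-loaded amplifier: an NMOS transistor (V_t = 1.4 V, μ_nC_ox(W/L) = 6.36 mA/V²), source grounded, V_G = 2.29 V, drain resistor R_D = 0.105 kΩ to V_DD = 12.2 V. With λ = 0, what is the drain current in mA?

I_D = 2.52 mA

V_GS = V_G = 2.29 V, so V_ov = 2.29 − 1.4 = 0.89 V.
Assume saturation: I_D = ½ k_n V_ov² = 0.5 × 6.36 × 0.89² = 2.52 mA, giving V_DS = V_DD − I_D R_D = 12.2 − 2.52 × 0.105 = 11.9 V.
V_DS = 11.9 V ≥ V_ov = 0.89 V, confirming saturation.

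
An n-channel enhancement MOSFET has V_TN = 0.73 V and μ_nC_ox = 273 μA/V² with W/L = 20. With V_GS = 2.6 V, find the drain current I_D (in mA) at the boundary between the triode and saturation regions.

I_D = 9.55 mA

At the boundary V_DS = V_ov = V_GS − V_TN = 2.6 − 0.73 = 1.87 V.
k_n = μ_nC_ox · (W/L) = 5.46 mA/V².
I_D = ½ k_n V_ov² = 0.5 × 5.46 × 1.87² = 9.55 mA.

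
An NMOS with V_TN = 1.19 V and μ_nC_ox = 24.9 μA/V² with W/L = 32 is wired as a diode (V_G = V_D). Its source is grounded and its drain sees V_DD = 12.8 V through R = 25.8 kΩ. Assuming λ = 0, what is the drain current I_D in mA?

With gate tied to drain, V_GS = V_DS ≥ V_GS − V_TN, so the device is in saturation.
k_n = μ_nC_ox · (W/L) = 0.7968 mA/V².
KCL at the drain: ½ k_n (V_GS − V_TN)² = (V_DD − V_GS)/R.
Let x = V_GS − 1.19. Then 10.3 x² + x − 11.61 = 0, giving x = 1.02 V (positive root), so V_GS = 2.21 V.
I_D = (V_DD − V_GS)/R = (12.8 − 2.21) / 25.8 = 0.411 mA.

I_D = 0.411 mA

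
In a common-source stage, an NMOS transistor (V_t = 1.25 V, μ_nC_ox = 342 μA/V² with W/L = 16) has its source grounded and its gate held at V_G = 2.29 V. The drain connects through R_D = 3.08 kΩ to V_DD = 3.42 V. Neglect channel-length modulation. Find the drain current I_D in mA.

I_D = 1.04 mA

V_GS = V_G = 2.29 V, so V_ov = 2.29 − 1.25 = 1.04 V.
k_n = μ_nC_ox · (W/L) = 5.472 mA/V².
Assume saturation: I_D = ½ k_n V_ov² = 0.5 × 5.472 × 1.04² = 2.96 mA, giving V_DS = V_DD − I_D R_D = 3.42 − 2.96 × 3.08 = -5.69 V.
But -5.69 V < V_ov = 1.04 V, so the device is actually in triode.
In triode I_D = k_n[V_ov V_DS − ½ V_DS²] and I_D = (V_DD − V_DS)/R_D. Equating: 8.43 V_DS² − 18.53 V_DS + 3.42 = 0, giving V_DS = 0.203 V (the root below V_ov).
I_D = (3.42 − 0.203) / 3.08 = 1.04 mA.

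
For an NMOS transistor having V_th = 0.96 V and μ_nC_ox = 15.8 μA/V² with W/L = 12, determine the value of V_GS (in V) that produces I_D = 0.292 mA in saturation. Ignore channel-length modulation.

k_n = μ_nC_ox · (W/L) = 0.1896 mA/V².
In saturation I_D = ½ k_n (V_GS − V_th)², so V_GS − V_th = √(2 I_D / k_n) = √(2 × 0.292 / 0.1896) = 1.76 V.
V_GS = 0.96 + 1.76 = 2.72 V.

V_GS = 2.72 V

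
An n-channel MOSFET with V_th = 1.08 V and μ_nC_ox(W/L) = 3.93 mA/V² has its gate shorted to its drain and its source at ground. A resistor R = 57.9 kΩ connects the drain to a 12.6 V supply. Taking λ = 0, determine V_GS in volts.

With gate tied to drain, V_GS = V_DS ≥ V_GS − V_th, so the device is in saturation.
KCL at the drain: ½ k_n (V_GS − V_th)² = (V_DD − V_GS)/R.
Let x = V_GS − 1.08. Then 114 x² + x − 11.52 = 0, giving x = 0.314 V (positive root), so V_GS = 1.39 V.
I_D = (V_DD − V_GS)/R = (12.6 − 1.39) / 57.9 = 0.194 mA.

V_GS = 1.39 V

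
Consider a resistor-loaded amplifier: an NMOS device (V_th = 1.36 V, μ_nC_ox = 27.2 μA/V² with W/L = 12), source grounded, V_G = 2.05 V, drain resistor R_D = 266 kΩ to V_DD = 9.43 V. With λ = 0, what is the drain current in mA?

V_GS = V_G = 2.05 V, so V_ov = 2.05 − 1.36 = 0.69 V.
k_n = μ_nC_ox · (W/L) = 0.3264 mA/V².
Assume saturation: I_D = ½ k_n V_ov² = 0.5 × 0.3264 × 0.69² = 0.0777 mA, giving V_DS = V_DD − I_D R_D = 9.43 − 0.0777 × 266 = -11.2 V.
But -11.2 V < V_ov = 0.69 V, so the device is actually in triode.
In triode I_D = k_n[V_ov V_DS − ½ V_DS²] and I_D = (V_DD − V_DS)/R_D. Equating: 43.4 V_DS² − 60.91 V_DS + 9.43 = 0, giving V_DS = 0.177 V (the root below V_ov).
I_D = (9.43 − 0.177) / 266 = 0.0348 mA.

I_D = 0.0348 mA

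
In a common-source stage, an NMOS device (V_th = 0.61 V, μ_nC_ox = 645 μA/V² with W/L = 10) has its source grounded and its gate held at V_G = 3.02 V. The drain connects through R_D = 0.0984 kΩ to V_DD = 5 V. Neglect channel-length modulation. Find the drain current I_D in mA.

I_D = 18.7 mA

V_GS = V_G = 3.02 V, so V_ov = 3.02 − 0.61 = 2.41 V.
k_n = μ_nC_ox · (W/L) = 6.45 mA/V².
Assume saturation: I_D = ½ k_n V_ov² = 0.5 × 6.45 × 2.41² = 18.7 mA, giving V_DS = V_DD − I_D R_D = 5 − 18.7 × 0.0984 = 3.16 V.
V_DS = 3.16 V ≥ V_ov = 2.41 V, confirming saturation.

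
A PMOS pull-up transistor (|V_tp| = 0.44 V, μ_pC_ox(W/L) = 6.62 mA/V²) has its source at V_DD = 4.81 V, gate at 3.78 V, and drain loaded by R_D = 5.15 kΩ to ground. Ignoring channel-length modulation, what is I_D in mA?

V_SG = V_DD − V_G = 4.81 − 3.78 = 1.03 V, so V_ov = 1.03 − 0.44 = 0.59 V.
Assume saturation: I_D = ½ k_p V_ov² = 0.5 × 6.62 × 0.59² = 1.15 mA, giving V_SD = V_DD − I_D R_D = 4.81 − 1.15 × 5.15 = -1.12 V.
But -1.12 V < V_ov = 0.59 V, so the device is actually in triode.
In triode I_D = k_p[V_ov V_SD − ½ V_SD²] and I_D = (V_DD − V_SD)/R_D. Equating: 17 V_SD² − 21.11 V_SD + 4.81 = 0, giving V_SD = 0.301 V (the root below V_ov).
I_D = (4.81 − 0.301) / 5.15 = 0.876 mA.

I_D = 0.876 mA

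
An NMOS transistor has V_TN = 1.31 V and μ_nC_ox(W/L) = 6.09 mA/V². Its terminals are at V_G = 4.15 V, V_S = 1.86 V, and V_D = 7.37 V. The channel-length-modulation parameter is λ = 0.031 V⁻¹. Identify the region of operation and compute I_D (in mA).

V_GS = V_G − V_S = 4.15 − 1.86 = 2.29 V; V_DS = V_D − V_S = 7.37 − 1.86 = 5.51 V.
V_ov = V_GS − V_TN = 2.29 − 1.31 = 0.98 V.
Since V_DS = 5.51 V ≥ V_ov = 0.98 V, the device is in saturation.
I_D = ½ k_n V_ov² (1 + λ V_DS) = 0.5 × 6.09 × 0.98² × (1 + 0.031 × 5.51) = 3.42 mA.

Saturation; I_D = 3.42 mA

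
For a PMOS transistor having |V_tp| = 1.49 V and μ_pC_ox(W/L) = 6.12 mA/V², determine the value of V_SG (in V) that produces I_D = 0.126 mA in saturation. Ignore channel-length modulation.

In saturation I_D = ½ k_p (V_SG − |V_tp|)², so V_SG − |V_tp| = √(2 I_D / k_p) = √(2 × 0.126 / 6.12) = 0.203 V.
V_SG = 1.49 + 0.203 = 1.69 V.

V_SG = 1.69 V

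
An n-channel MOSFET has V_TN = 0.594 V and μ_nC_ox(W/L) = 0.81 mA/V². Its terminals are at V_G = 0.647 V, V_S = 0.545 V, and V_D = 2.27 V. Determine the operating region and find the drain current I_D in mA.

V_GS = V_G − V_S = 0.647 − 0.545 = 0.102 V; V_DS = V_D − V_S = 2.27 − 0.545 = 1.73 V.
V_GS = 0.102 V < V_TN = 0.594 V, so the transistor is in cutoff.

Cutoff; I_D = 0 mA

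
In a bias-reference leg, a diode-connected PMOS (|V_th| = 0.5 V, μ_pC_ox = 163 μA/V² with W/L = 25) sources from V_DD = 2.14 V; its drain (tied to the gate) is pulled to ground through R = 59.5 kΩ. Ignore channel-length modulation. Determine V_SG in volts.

With gate tied to drain, V_SG = V_SD ≥ V_SG − |V_th|, so the device is in saturation.
k_p = μ_pC_ox · (W/L) = 4.075 mA/V².
KCL at the drain: ½ k_p (V_SG − |V_th|)² = (V_DD − V_SG)/R.
Let x = V_SG − 0.5. Then 121 x² + x − 1.64 = 0, giving x = 0.112 V (positive root), so V_SG = 0.612 V.
I_D = (V_DD − V_SG)/R = (2.14 − 0.612) / 59.5 = 0.0257 mA.

V_SG = 0.612 V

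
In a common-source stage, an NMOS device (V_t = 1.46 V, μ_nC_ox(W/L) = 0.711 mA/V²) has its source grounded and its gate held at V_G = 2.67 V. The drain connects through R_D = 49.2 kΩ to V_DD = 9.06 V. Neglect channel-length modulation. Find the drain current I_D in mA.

V_GS = V_G = 2.67 V, so V_ov = 2.67 − 1.46 = 1.21 V.
Assume saturation: I_D = ½ k_n V_ov² = 0.5 × 0.711 × 1.21² = 0.52 mA, giving V_DS = V_DD − I_D R_D = 9.06 − 0.52 × 49.2 = -16.5 V.
But -16.5 V < V_ov = 1.21 V, so the device is actually in triode.
In triode I_D = k_n[V_ov V_DS − ½ V_DS²] and I_D = (V_DD − V_DS)/R_D. Equating: 17.5 V_DS² − 43.33 V_DS + 9.06 = 0, giving V_DS = 0.231 V (the root below V_ov).
I_D = (9.06 − 0.231) / 49.2 = 0.179 mA.

I_D = 0.179 mA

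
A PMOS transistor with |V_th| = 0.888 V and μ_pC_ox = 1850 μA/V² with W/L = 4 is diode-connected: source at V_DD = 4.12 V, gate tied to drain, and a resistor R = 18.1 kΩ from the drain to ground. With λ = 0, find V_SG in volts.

With gate tied to drain, V_SG = V_SD ≥ V_SG − |V_th|, so the device is in saturation.
k_p = μ_pC_ox · (W/L) = 7.4 mA/V².
KCL at the drain: ½ k_p (V_SG − |V_th|)² = (V_DD − V_SG)/R.
Let x = V_SG − 0.888. Then 67 x² + x − 3.232 = 0, giving x = 0.212 V (positive root), so V_SG = 1.1 V.
I_D = (V_DD − V_SG)/R = (4.12 − 1.1) / 18.1 = 0.167 mA.

V_SG = 1.10 V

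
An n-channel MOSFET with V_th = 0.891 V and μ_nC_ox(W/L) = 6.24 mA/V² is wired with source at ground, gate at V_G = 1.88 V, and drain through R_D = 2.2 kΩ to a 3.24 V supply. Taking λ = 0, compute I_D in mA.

I_D = 1.36 mA

V_GS = V_G = 1.88 V, so V_ov = 1.88 − 0.891 = 0.989 V.
Assume saturation: I_D = ½ k_n V_ov² = 0.5 × 6.24 × 0.989² = 3.05 mA, giving V_DS = V_DD − I_D R_D = 3.24 − 3.05 × 2.2 = -3.47 V.
But -3.47 V < V_ov = 0.989 V, so the device is actually in triode.
In triode I_D = k_n[V_ov V_DS − ½ V_DS²] and I_D = (V_DD − V_DS)/R_D. Equating: 6.86 V_DS² − 14.58 V_DS + 3.24 = 0, giving V_DS = 0.252 V (the root below V_ov).
I_D = (3.24 − 0.252) / 2.2 = 1.36 mA.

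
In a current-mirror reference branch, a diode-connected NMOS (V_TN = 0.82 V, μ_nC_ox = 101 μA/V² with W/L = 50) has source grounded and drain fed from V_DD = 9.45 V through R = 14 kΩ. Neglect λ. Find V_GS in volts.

With gate tied to drain, V_GS = V_DS ≥ V_GS − V_TN, so the device is in saturation.
k_n = μ_nC_ox · (W/L) = 5.05 mA/V².
KCL at the drain: ½ k_n (V_GS − V_TN)² = (V_DD − V_GS)/R.
Let x = V_GS − 0.82. Then 35.4 x² + x − 8.63 = 0, giving x = 0.48 V (positive root), so V_GS = 1.3 V.
I_D = (V_DD − V_GS)/R = (9.45 − 1.3) / 14 = 0.582 mA.

V_GS = 1.30 V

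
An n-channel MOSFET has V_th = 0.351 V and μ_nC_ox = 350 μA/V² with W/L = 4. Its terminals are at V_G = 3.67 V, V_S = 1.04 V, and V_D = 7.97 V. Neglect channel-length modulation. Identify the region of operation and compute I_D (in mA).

V_GS = V_G − V_S = 3.67 − 1.04 = 2.63 V; V_DS = V_D − V_S = 7.97 − 1.04 = 6.93 V.
k_n = μ_nC_ox · (W/L) = 1.4 mA/V².
V_ov = V_GS − V_th = 2.63 − 0.351 = 2.28 V.
Since V_DS = 6.93 V ≥ V_ov = 2.28 V, the device is in saturation.
I_D = ½ k_n V_ov² = 0.5 × 1.4 × 2.28² = 3.64 mA.

Saturation; I_D = 3.64 mA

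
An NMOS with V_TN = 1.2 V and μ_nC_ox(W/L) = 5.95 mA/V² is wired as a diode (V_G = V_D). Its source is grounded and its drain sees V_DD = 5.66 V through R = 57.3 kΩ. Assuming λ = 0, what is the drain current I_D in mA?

With gate tied to drain, V_GS = V_DS ≥ V_GS − V_TN, so the device is in saturation.
KCL at the drain: ½ k_n (V_GS − V_TN)² = (V_DD − V_GS)/R.
Let x = V_GS − 1.2. Then 170 x² + x − 4.46 = 0, giving x = 0.159 V (positive root), so V_GS = 1.36 V.
I_D = (V_DD − V_GS)/R = (5.66 − 1.36) / 57.3 = 0.0751 mA.

I_D = 0.0751 mA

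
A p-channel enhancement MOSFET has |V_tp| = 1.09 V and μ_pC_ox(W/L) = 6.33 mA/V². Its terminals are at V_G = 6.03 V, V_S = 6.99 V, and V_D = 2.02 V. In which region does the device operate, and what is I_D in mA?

V_SG = V_S − V_G = 6.99 − 6.03 = 0.96 V; V_SD = V_S − V_D = 6.99 − 2.02 = 4.97 V.
V_SG = 0.96 V < |V_tp| = 1.09 V, so the transistor is in cutoff.

Cutoff; I_D = 0 mA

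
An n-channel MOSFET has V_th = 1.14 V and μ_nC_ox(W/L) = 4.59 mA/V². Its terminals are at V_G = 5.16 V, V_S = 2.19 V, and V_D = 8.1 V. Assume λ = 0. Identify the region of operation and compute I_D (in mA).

V_GS = V_G − V_S = 5.16 − 2.19 = 2.97 V; V_DS = V_D − V_S = 8.1 − 2.19 = 5.91 V.
V_ov = V_GS − V_th = 2.97 − 1.14 = 1.83 V.
Since V_DS = 5.91 V ≥ V_ov = 1.83 V, the device is in saturation.
I_D = ½ k_n V_ov² = 0.5 × 4.59 × 1.83² = 7.69 mA.

Saturation; I_D = 7.69 mA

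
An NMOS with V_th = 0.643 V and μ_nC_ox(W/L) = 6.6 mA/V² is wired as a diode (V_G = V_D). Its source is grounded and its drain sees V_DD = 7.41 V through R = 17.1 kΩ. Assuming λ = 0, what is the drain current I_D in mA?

I_D = 0.376 mA

With gate tied to drain, V_GS = V_DS ≥ V_GS − V_th, so the device is in saturation.
KCL at the drain: ½ k_n (V_GS − V_th)² = (V_DD − V_GS)/R.
Let x = V_GS − 0.643. Then 56.4 x² + x − 6.767 = 0, giving x = 0.338 V (positive root), so V_GS = 0.981 V.
I_D = (V_DD − V_GS)/R = (7.41 − 0.981) / 17.1 = 0.376 mA.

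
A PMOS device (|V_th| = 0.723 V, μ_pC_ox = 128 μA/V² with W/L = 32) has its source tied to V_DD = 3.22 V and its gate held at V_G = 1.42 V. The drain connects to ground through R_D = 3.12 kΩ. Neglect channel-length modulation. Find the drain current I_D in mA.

I_D = 0.954 mA

V_SG = V_DD − V_G = 3.22 − 1.42 = 1.8 V, so V_ov = 1.8 − 0.723 = 1.08 V.
k_p = μ_pC_ox · (W/L) = 4.096 mA/V².
Assume saturation: I_D = ½ k_p V_ov² = 0.5 × 4.096 × 1.08² = 2.38 mA, giving V_SD = V_DD − I_D R_D = 3.22 − 2.38 × 3.12 = -4.19 V.
But -4.19 V < V_ov = 1.08 V, so the device is actually in triode.
In triode I_D = k_p[V_ov V_SD − ½ V_SD²] and I_D = (V_DD − V_SD)/R_D. Equating: 6.39 V_SD² − 14.76 V_SD + 3.22 = 0, giving V_SD = 0.244 V (the root below V_ov).
I_D = (3.22 − 0.244) / 3.12 = 0.954 mA.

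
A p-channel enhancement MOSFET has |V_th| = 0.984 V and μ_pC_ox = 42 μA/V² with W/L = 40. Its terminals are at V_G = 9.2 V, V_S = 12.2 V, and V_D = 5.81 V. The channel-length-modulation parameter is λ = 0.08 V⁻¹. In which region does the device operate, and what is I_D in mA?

Saturation; I_D = 5.16 mA

V_SG = V_S − V_G = 12.2 − 9.2 = 3 V; V_SD = V_S − V_D = 12.2 − 5.81 = 6.39 V.
k_p = μ_pC_ox · (W/L) = 1.68 mA/V².
V_ov = V_SG − |V_th| = 3 − 0.984 = 2.02 V.
Since V_SD = 6.39 V ≥ V_ov = 2.02 V, the device is in saturation.
I_D = ½ k_p V_ov² (1 + λ V_SD) = 0.5 × 1.68 × 2.02² × (1 + 0.08 × 6.39) = 5.16 mA.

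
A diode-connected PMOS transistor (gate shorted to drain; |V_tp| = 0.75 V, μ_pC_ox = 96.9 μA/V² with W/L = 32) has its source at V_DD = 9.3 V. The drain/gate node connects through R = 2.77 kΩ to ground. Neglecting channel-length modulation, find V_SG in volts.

With gate tied to drain, V_SG = V_SD ≥ V_SG − |V_tp|, so the device is in saturation.
k_p = μ_pC_ox · (W/L) = 3.101 mA/V².
KCL at the drain: ½ k_p (V_SG − |V_tp|)² = (V_DD − V_SG)/R.
Let x = V_SG − 0.75. Then 4.29 x² + x − 8.55 = 0, giving x = 1.3 V (positive root), so V_SG = 2.05 V.
I_D = (V_DD − V_SG)/R = (9.3 − 2.05) / 2.77 = 2.62 mA.

V_SG = 2.05 V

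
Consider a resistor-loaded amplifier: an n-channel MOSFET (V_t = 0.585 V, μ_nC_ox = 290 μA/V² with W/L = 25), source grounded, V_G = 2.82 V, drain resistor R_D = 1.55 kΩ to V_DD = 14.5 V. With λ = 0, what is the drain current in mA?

V_GS = V_G = 2.82 V, so V_ov = 2.82 − 0.585 = 2.23 V.
k_n = μ_nC_ox · (W/L) = 7.25 mA/V².
Assume saturation: I_D = ½ k_n V_ov² = 0.5 × 7.25 × 2.23² = 18.1 mA, giving V_DS = V_DD − I_D R_D = 14.5 − 18.1 × 1.55 = -13.6 V.
But -13.6 V < V_ov = 2.23 V, so the device is actually in triode.
In triode I_D = k_n[V_ov V_DS − ½ V_DS²] and I_D = (V_DD − V_DS)/R_D. Equating: 5.62 V_DS² − 26.12 V_DS + 14.5 = 0, giving V_DS = 0.645 V (the root below V_ov).
I_D = (14.5 − 0.645) / 1.55 = 8.94 mA.

I_D = 8.94 mA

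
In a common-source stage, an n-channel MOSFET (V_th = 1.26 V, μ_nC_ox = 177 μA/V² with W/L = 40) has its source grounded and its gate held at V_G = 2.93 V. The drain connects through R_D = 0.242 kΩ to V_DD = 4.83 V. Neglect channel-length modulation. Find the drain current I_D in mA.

V_GS = V_G = 2.93 V, so V_ov = 2.93 − 1.26 = 1.67 V.
k_n = μ_nC_ox · (W/L) = 7.08 mA/V².
Assume saturation: I_D = ½ k_n V_ov² = 0.5 × 7.08 × 1.67² = 9.87 mA, giving V_DS = V_DD − I_D R_D = 4.83 − 9.87 × 0.242 = 2.44 V.
V_DS = 2.44 V ≥ V_ov = 1.67 V, confirming saturation.

I_D = 9.87 mA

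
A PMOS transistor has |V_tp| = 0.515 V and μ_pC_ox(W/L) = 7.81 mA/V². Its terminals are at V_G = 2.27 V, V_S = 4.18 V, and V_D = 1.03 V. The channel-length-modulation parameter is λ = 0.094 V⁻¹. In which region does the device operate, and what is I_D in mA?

V_SG = V_S − V_G = 4.18 − 2.27 = 1.91 V; V_SD = V_S − V_D = 4.18 − 1.03 = 3.15 V.
V_ov = V_SG − |V_tp| = 1.91 − 0.515 = 1.39 V.
Since V_SD = 3.15 V ≥ V_ov = 1.39 V, the device is in saturation.
I_D = ½ k_p V_ov² (1 + λ V_SD) = 0.5 × 7.81 × 1.39² × (1 + 0.094 × 3.15) = 9.85 mA.

Saturation; I_D = 9.85 mA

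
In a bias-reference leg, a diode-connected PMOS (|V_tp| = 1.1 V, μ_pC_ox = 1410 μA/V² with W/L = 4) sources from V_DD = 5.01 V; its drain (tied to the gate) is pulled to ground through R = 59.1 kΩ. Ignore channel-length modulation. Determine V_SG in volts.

V_SG = 1.25 V

With gate tied to drain, V_SG = V_SD ≥ V_SG − |V_tp|, so the device is in saturation.
k_p = μ_pC_ox · (W/L) = 5.64 mA/V².
KCL at the drain: ½ k_p (V_SG − |V_tp|)² = (V_DD − V_SG)/R.
Let x = V_SG − 1.1. Then 167 x² + x − 3.91 = 0, giving x = 0.15 V (positive root), so V_SG = 1.25 V.
I_D = (V_DD − V_SG)/R = (5.01 − 1.25) / 59.1 = 0.0636 mA.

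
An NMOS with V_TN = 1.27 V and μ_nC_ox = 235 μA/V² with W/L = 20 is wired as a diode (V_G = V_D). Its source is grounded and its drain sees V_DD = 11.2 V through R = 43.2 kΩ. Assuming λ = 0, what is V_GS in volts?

V_GS = 1.58 V

With gate tied to drain, V_GS = V_DS ≥ V_GS − V_TN, so the device is in saturation.
k_n = μ_nC_ox · (W/L) = 4.7 mA/V².
KCL at the drain: ½ k_n (V_GS − V_TN)² = (V_DD − V_GS)/R.
Let x = V_GS − 1.27. Then 102 x² + x − 9.93 = 0, giving x = 0.308 V (positive root), so V_GS = 1.58 V.
I_D = (V_DD − V_GS)/R = (11.2 − 1.58) / 43.2 = 0.223 mA.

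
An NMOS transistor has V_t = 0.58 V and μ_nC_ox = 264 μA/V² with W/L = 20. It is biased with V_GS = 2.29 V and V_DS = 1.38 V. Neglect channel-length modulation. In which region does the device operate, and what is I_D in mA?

Triode; I_D = 7.43 mA

k_n = μ_nC_ox · (W/L) = 5.28 mA/V².
V_ov = V_GS − V_t = 2.29 − 0.58 = 1.71 V.
Since V_DS = 1.38 V < V_ov = 1.71 V, the device is in the triode region.
I_D = k_n [V_ov · V_DS − ½ V_DS²] = 5.28 × [1.71 × 1.38 − 0.5 × 1.38²] = 7.43 mA.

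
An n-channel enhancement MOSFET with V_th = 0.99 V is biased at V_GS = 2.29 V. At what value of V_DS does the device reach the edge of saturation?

V_DS,sat = 1.30 V

The boundary between triode and saturation is V_DS = V_GS − V_th = V_ov.
V_ov = 2.29 − 0.99 = 1.3 V.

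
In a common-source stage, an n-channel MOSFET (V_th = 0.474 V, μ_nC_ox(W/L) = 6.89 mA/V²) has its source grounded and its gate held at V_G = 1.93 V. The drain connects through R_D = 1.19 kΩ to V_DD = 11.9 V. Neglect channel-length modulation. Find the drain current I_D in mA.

V_GS = V_G = 1.93 V, so V_ov = 1.93 − 0.474 = 1.46 V.
Assume saturation: I_D = ½ k_n V_ov² = 0.5 × 6.89 × 1.46² = 7.3 mA, giving V_DS = V_DD − I_D R_D = 11.9 − 7.3 × 1.19 = 3.21 V.
V_DS = 3.21 V ≥ V_ov = 1.46 V, confirming saturation.

I_D = 7.30 mA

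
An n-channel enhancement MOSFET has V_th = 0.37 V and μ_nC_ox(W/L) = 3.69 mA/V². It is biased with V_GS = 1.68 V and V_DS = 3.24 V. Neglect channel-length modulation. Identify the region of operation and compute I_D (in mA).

V_ov = V_GS − V_th = 1.68 − 0.37 = 1.31 V.
Since V_DS = 3.24 V ≥ V_ov = 1.31 V, the device is in saturation.
I_D = ½ k_n V_ov² = 0.5 × 3.69 × 1.31² = 3.17 mA.

Saturation; I_D = 3.17 mA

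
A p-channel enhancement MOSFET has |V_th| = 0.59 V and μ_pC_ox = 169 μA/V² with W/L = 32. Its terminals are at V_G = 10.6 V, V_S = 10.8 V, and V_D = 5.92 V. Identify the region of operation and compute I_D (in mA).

V_SG = V_S − V_G = 10.8 − 10.6 = 0.2 V; V_SD = V_S − V_D = 10.8 − 5.92 = 4.88 V.
V_SG = 0.2 V < |V_th| = 0.59 V, so the transistor is in cutoff.

Cutoff; I_D = 0 mA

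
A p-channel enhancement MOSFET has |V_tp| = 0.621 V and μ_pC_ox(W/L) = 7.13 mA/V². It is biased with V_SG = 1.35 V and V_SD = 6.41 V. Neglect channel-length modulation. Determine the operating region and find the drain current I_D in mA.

V_ov = V_SG − |V_tp| = 1.35 − 0.621 = 0.729 V.
Since V_SD = 6.41 V ≥ V_ov = 0.729 V, the device is in saturation.
I_D = ½ k_p V_ov² = 0.5 × 7.13 × 0.729² = 1.89 mA.

Saturation; I_D = 1.89 mA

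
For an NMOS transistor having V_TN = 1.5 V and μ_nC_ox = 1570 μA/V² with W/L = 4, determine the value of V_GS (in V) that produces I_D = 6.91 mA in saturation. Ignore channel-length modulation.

k_n = μ_nC_ox · (W/L) = 6.28 mA/V².
In saturation I_D = ½ k_n (V_GS − V_TN)², so V_GS − V_TN = √(2 I_D / k_n) = √(2 × 6.91 / 6.28) = 1.48 V.
V_GS = 1.5 + 1.48 = 2.98 V.

V_GS = 2.98 V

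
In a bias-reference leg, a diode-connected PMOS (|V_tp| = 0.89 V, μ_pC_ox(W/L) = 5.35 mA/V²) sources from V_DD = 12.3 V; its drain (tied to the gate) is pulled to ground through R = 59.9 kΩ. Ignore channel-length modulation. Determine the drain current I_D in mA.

With gate tied to drain, V_SG = V_SD ≥ V_SG − |V_tp|, so the device is in saturation.
KCL at the drain: ½ k_p (V_SG − |V_tp|)² = (V_DD − V_SG)/R.
Let x = V_SG − 0.89. Then 160 x² + x − 11.41 = 0, giving x = 0.264 V (positive root), so V_SG = 1.15 V.
I_D = (V_DD − V_SG)/R = (12.3 − 1.15) / 59.9 = 0.186 mA.

I_D = 0.186 mA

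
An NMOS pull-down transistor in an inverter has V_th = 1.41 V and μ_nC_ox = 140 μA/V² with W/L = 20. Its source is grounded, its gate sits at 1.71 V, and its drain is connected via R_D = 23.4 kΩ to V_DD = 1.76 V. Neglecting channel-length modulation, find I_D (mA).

I_D = 0.0709 mA

V_GS = V_G = 1.71 V, so V_ov = 1.71 − 1.41 = 0.3 V.
k_n = μ_nC_ox · (W/L) = 2.8 mA/V².
Assume saturation: I_D = ½ k_n V_ov² = 0.5 × 2.8 × 0.3² = 0.126 mA, giving V_DS = V_DD − I_D R_D = 1.76 − 0.126 × 23.4 = -1.19 V.
But -1.19 V < V_ov = 0.3 V, so the device is actually in triode.
In triode I_D = k_n[V_ov V_DS − ½ V_DS²] and I_D = (V_DD − V_DS)/R_D. Equating: 32.8 V_DS² − 20.66 V_DS + 1.76 = 0, giving V_DS = 0.102 V (the root below V_ov).
I_D = (1.76 − 0.102) / 23.4 = 0.0709 mA.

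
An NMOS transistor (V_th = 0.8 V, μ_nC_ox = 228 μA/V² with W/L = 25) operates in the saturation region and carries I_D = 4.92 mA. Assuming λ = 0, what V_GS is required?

k_n = μ_nC_ox · (W/L) = 5.7 mA/V².
In saturation I_D = ½ k_n (V_GS − V_th)², so V_GS − V_th = √(2 I_D / k_n) = √(2 × 4.92 / 5.7) = 1.31 V.
V_GS = 0.8 + 1.31 = 2.11 V.

V_GS = 2.11 V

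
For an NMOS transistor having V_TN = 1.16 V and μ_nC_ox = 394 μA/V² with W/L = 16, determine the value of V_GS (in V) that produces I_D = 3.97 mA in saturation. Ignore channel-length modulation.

k_n = μ_nC_ox · (W/L) = 6.304 mA/V².
In saturation I_D = ½ k_n (V_GS − V_TN)², so V_GS − V_TN = √(2 I_D / k_n) = √(2 × 3.97 / 6.304) = 1.12 V.
V_GS = 1.16 + 1.12 = 2.28 V.

V_GS = 2.28 V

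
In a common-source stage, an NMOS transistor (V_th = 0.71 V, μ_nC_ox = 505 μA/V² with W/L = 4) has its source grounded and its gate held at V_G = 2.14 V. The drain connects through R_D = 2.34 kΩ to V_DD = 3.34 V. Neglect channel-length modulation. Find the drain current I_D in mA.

I_D = 1.21 mA

V_GS = V_G = 2.14 V, so V_ov = 2.14 − 0.71 = 1.43 V.
k_n = μ_nC_ox · (W/L) = 2.02 mA/V².
Assume saturation: I_D = ½ k_n V_ov² = 0.5 × 2.02 × 1.43² = 2.07 mA, giving V_DS = V_DD − I_D R_D = 3.34 − 2.07 × 2.34 = -1.49 V.
But -1.49 V < V_ov = 1.43 V, so the device is actually in triode.
In triode I_D = k_n[V_ov V_DS − ½ V_DS²] and I_D = (V_DD − V_DS)/R_D. Equating: 2.36 V_DS² − 7.759 V_DS + 3.34 = 0, giving V_DS = 0.51 V (the root below V_ov).
I_D = (3.34 − 0.51) / 2.34 = 1.21 mA.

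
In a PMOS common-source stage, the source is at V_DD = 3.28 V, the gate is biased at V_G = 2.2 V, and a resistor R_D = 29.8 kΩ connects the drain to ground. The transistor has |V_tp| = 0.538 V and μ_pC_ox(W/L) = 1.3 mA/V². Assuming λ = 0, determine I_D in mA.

I_D = 0.104 mA

V_SG = V_DD − V_G = 3.28 − 2.2 = 1.08 V, so V_ov = 1.08 − 0.538 = 0.542 V.
Assume saturation: I_D = ½ k_p V_ov² = 0.5 × 1.3 × 0.542² = 0.191 mA, giving V_SD = V_DD − I_D R_D = 3.28 − 0.191 × 29.8 = -2.41 V.
But -2.41 V < V_ov = 0.542 V, so the device is actually in triode.
In triode I_D = k_p[V_ov V_SD − ½ V_SD²] and I_D = (V_DD − V_SD)/R_D. Equating: 19.4 V_SD² − 22 V_SD + 3.28 = 0, giving V_SD = 0.177 V (the root below V_ov).
I_D = (3.28 − 0.177) / 29.8 = 0.104 mA.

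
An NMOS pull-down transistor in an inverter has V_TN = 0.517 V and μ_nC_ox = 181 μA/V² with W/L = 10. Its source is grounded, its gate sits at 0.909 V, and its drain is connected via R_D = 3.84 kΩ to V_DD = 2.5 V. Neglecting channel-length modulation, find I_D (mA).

I_D = 0.139 mA

V_GS = V_G = 0.909 V, so V_ov = 0.909 − 0.517 = 0.392 V.
k_n = μ_nC_ox · (W/L) = 1.81 mA/V².
Assume saturation: I_D = ½ k_n V_ov² = 0.5 × 1.81 × 0.392² = 0.139 mA, giving V_DS = V_DD − I_D R_D = 2.5 − 0.139 × 3.84 = 1.97 V.
V_DS = 1.97 V ≥ V_ov = 0.392 V, confirming saturation.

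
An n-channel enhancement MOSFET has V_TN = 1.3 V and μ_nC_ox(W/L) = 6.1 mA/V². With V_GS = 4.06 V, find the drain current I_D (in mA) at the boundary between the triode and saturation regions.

At the boundary V_DS = V_ov = V_GS − V_TN = 4.06 − 1.3 = 2.76 V.
I_D = ½ k_n V_ov² = 0.5 × 6.1 × 2.76² = 23.2 mA.

I_D = 23.2 mA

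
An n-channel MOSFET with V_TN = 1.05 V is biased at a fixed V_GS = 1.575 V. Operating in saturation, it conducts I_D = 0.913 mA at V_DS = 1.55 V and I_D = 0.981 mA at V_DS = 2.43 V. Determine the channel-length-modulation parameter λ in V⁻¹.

λ = 0.0974 V⁻¹

With V_GS fixed, I_D ∝ (1 + λ V_DS) in saturation, so I_D2/I_D1 = (1 + λ V_DS2)/(1 + λ V_DS1).
0.981/0.913 = 1.074 = (1 + 2.43 λ)/(1 + 1.55 λ).
Solving: λ (I_D1 V_DS2 − I_D2 V_DS1) = I_D2 − I_D1, so λ = (0.981 − 0.913) / (0.913 × 2.43 − 0.981 × 1.55) = 0.068 / 0.698 = 0.0974 V⁻¹.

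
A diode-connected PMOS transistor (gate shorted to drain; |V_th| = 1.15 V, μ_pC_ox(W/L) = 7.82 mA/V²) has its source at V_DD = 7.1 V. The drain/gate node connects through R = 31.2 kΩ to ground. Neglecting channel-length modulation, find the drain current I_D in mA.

With gate tied to drain, V_SG = V_SD ≥ V_SG − |V_th|, so the device is in saturation.
KCL at the drain: ½ k_p (V_SG − |V_th|)² = (V_DD − V_SG)/R.
Let x = V_SG − 1.15. Then 122 x² + x − 5.95 = 0, giving x = 0.217 V (positive root), so V_SG = 1.37 V.
I_D = (V_DD − V_SG)/R = (7.1 − 1.37) / 31.2 = 0.184 mA.

I_D = 0.184 mA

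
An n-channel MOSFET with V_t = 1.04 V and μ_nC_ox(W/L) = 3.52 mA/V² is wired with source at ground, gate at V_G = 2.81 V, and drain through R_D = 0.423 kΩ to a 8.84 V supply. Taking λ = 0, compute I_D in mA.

I_D = 5.51 mA

V_GS = V_G = 2.81 V, so V_ov = 2.81 − 1.04 = 1.77 V.
Assume saturation: I_D = ½ k_n V_ov² = 0.5 × 3.52 × 1.77² = 5.51 mA, giving V_DS = V_DD − I_D R_D = 8.84 − 5.51 × 0.423 = 6.51 V.
V_DS = 6.51 V ≥ V_ov = 1.77 V, confirming saturation.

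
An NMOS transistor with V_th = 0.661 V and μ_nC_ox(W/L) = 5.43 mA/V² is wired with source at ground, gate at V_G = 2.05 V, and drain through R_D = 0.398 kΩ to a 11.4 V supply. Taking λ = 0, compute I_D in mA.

I_D = 5.24 mA

V_GS = V_G = 2.05 V, so V_ov = 2.05 − 0.661 = 1.39 V.
Assume saturation: I_D = ½ k_n V_ov² = 0.5 × 5.43 × 1.39² = 5.24 mA, giving V_DS = V_DD − I_D R_D = 11.4 − 5.24 × 0.398 = 9.32 V.
V_DS = 9.32 V ≥ V_ov = 1.39 V, confirming saturation.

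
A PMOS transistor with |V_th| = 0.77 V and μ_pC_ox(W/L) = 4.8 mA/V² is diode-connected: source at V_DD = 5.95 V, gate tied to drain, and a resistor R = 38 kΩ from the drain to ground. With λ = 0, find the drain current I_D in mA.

I_D = 0.130 mA

With gate tied to drain, V_SG = V_SD ≥ V_SG − |V_th|, so the device is in saturation.
KCL at the drain: ½ k_p (V_SG − |V_th|)² = (V_DD − V_SG)/R.
Let x = V_SG − 0.77. Then 91.2 x² + x − 5.18 = 0, giving x = 0.233 V (positive root), so V_SG = 1 V.
I_D = (V_DD − V_SG)/R = (5.95 − 1) / 38 = 0.13 mA.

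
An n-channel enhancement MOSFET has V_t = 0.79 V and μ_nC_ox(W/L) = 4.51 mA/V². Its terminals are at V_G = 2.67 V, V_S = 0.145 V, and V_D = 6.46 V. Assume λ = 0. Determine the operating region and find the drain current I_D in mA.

V_GS = V_G − V_S = 2.67 − 0.145 = 2.52 V; V_DS = V_D − V_S = 6.46 − 0.145 = 6.32 V.
V_ov = V_GS − V_t = 2.52 − 0.79 = 1.73 V.
Since V_DS = 6.32 V ≥ V_ov = 1.73 V, the device is in saturation.
I_D = ½ k_n V_ov² = 0.5 × 4.51 × 1.73² = 6.79 mA.

Saturation; I_D = 6.79 mA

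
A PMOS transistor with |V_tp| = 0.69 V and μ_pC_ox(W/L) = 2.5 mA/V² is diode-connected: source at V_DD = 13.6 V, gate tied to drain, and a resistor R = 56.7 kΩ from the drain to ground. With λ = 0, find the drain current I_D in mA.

I_D = 0.220 mA

With gate tied to drain, V_SG = V_SD ≥ V_SG − |V_tp|, so the device is in saturation.
KCL at the drain: ½ k_p (V_SG − |V_tp|)² = (V_DD − V_SG)/R.
Let x = V_SG − 0.69. Then 70.9 x² + x − 12.91 = 0, giving x = 0.42 V (positive root), so V_SG = 1.11 V.
I_D = (V_DD − V_SG)/R = (13.6 − 1.11) / 56.7 = 0.22 mA.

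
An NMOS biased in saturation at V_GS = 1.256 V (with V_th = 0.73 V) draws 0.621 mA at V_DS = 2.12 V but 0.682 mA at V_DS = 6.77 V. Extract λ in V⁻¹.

λ = 0.0221 V⁻¹

With V_GS fixed, I_D ∝ (1 + λ V_DS) in saturation, so I_D2/I_D1 = (1 + λ V_DS2)/(1 + λ V_DS1).
0.682/0.621 = 1.098 = (1 + 6.77 λ)/(1 + 2.12 λ).
Solving: λ (I_D1 V_DS2 − I_D2 V_DS1) = I_D2 − I_D1, so λ = (0.682 − 0.621) / (0.621 × 6.77 − 0.682 × 2.12) = 0.061 / 2.76 = 0.0221 V⁻¹.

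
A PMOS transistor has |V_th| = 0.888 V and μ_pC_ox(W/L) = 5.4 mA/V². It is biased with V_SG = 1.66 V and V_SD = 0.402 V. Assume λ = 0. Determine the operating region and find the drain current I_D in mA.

V_ov = V_SG − |V_th| = 1.66 − 0.888 = 0.772 V.
Since V_SD = 0.402 V < V_ov = 0.772 V, the device is in the triode region.
I_D = k_p [V_ov · V_SD − ½ V_SD²] = 5.4 × [0.772 × 0.402 − 0.5 × 0.402²] = 1.24 mA.

Triode; I_D = 1.24 mA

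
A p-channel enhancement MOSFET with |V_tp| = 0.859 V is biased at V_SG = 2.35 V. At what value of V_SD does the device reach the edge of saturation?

V_SD,sat = 1.49 V

The boundary between triode and saturation is V_SD = V_SG − |V_tp| = V_ov.
V_ov = 2.35 − 0.859 = 1.49 V.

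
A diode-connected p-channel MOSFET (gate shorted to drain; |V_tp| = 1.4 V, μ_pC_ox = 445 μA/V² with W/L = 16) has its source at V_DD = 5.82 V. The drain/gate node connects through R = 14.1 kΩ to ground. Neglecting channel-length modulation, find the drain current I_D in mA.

With gate tied to drain, V_SG = V_SD ≥ V_SG − |V_tp|, so the device is in saturation.
k_p = μ_pC_ox · (W/L) = 7.12 mA/V².
KCL at the drain: ½ k_p (V_SG − |V_tp|)² = (V_DD − V_SG)/R.
Let x = V_SG − 1.4. Then 50.2 x² + x − 4.42 = 0, giving x = 0.287 V (positive root), so V_SG = 1.69 V.
I_D = (V_DD − V_SG)/R = (5.82 − 1.69) / 14.1 = 0.293 mA.

I_D = 0.293 mA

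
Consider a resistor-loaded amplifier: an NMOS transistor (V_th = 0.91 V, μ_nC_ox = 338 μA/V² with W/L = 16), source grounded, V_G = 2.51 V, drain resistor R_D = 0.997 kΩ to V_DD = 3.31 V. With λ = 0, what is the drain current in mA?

I_D = 2.93 mA

V_GS = V_G = 2.51 V, so V_ov = 2.51 − 0.91 = 1.6 V.
k_n = μ_nC_ox · (W/L) = 5.408 mA/V².
Assume saturation: I_D = ½ k_n V_ov² = 0.5 × 5.408 × 1.6² = 6.92 mA, giving V_DS = V_DD − I_D R_D = 3.31 − 6.92 × 0.997 = -3.59 V.
But -3.59 V < V_ov = 1.6 V, so the device is actually in triode.
In triode I_D = k_n[V_ov V_DS − ½ V_DS²] and I_D = (V_DD − V_DS)/R_D. Equating: 2.7 V_DS² − 9.627 V_DS + 3.31 = 0, giving V_DS = 0.385 V (the root below V_ov).
I_D = (3.31 − 0.385) / 0.997 = 2.93 mA.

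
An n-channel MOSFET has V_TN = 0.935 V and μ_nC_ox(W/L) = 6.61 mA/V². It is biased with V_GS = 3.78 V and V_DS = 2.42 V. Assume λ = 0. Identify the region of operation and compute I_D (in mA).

Triode; I_D = 26.2 mA

V_ov = V_GS − V_TN = 3.78 − 0.935 = 2.84 V.
Since V_DS = 2.42 V < V_ov = 2.84 V, the device is in the triode region.
I_D = k_n [V_ov · V_DS − ½ V_DS²] = 6.61 × [2.84 × 2.42 − 0.5 × 2.42²] = 26.2 mA.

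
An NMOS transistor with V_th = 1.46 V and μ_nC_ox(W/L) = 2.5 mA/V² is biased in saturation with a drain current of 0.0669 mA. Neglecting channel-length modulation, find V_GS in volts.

In saturation I_D = ½ k_n (V_GS − V_th)², so V_GS − V_th = √(2 I_D / k_n) = √(2 × 0.0669 / 2.5) = 0.231 V.
V_GS = 1.46 + 0.231 = 1.69 V.

V_GS = 1.69 V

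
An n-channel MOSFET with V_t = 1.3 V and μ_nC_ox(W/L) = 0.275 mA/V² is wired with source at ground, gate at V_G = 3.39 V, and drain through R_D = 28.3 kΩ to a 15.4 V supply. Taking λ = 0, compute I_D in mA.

I_D = 0.500 mA

V_GS = V_G = 3.39 V, so V_ov = 3.39 − 1.3 = 2.09 V.
Assume saturation: I_D = ½ k_n V_ov² = 0.5 × 0.275 × 2.09² = 0.601 mA, giving V_DS = V_DD − I_D R_D = 15.4 − 0.601 × 28.3 = -1.6 V.
But -1.6 V < V_ov = 2.09 V, so the device is actually in triode.
In triode I_D = k_n[V_ov V_DS − ½ V_DS²] and I_D = (V_DD − V_DS)/R_D. Equating: 3.89 V_DS² − 17.27 V_DS + 15.4 = 0, giving V_DS = 1.24 V (the root below V_ov).
I_D = (15.4 − 1.24) / 28.3 = 0.5 mA.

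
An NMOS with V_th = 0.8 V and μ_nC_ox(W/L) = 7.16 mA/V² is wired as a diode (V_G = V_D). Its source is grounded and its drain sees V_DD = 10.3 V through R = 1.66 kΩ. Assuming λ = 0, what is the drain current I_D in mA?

I_D = 5.01 mA

With gate tied to drain, V_GS = V_DS ≥ V_GS − V_th, so the device is in saturation.
KCL at the drain: ½ k_n (V_GS − V_th)² = (V_DD − V_GS)/R.
Let x = V_GS − 0.8. Then 5.94 x² + x − 9.5 = 0, giving x = 1.18 V (positive root), so V_GS = 1.98 V.
I_D = (V_DD − V_GS)/R = (10.3 − 1.98) / 1.66 = 5.01 mA.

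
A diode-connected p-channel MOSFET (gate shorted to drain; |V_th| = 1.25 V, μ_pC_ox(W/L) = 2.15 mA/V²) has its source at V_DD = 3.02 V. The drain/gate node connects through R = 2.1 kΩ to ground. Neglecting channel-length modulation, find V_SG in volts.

With gate tied to drain, V_SG = V_SD ≥ V_SG − |V_th|, so the device is in saturation.
KCL at the drain: ½ k_p (V_SG − |V_th|)² = (V_DD − V_SG)/R.
Let x = V_SG − 1.25. Then 2.26 x² + x − 1.77 = 0, giving x = 0.691 V (positive root), so V_SG = 1.94 V.
I_D = (V_DD − V_SG)/R = (3.02 − 1.94) / 2.1 = 0.514 mA.

V_SG = 1.94 V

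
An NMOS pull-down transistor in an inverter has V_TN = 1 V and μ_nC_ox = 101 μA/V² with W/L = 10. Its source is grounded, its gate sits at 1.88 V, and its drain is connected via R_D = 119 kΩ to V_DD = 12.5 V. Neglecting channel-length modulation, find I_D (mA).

I_D = 0.104 mA

V_GS = V_G = 1.88 V, so V_ov = 1.88 − 1 = 0.88 V.
k_n = μ_nC_ox · (W/L) = 1.01 mA/V².
Assume saturation: I_D = ½ k_n V_ov² = 0.5 × 1.01 × 0.88² = 0.391 mA, giving V_DS = V_DD − I_D R_D = 12.5 − 0.391 × 119 = -34 V.
But -34 V < V_ov = 0.88 V, so the device is actually in triode.
In triode I_D = k_n[V_ov V_DS − ½ V_DS²] and I_D = (V_DD − V_DS)/R_D. Equating: 60.1 V_DS² − 106.8 V_DS + 12.5 = 0, giving V_DS = 0.126 V (the root below V_ov).
I_D = (12.5 − 0.126) / 119 = 0.104 mA.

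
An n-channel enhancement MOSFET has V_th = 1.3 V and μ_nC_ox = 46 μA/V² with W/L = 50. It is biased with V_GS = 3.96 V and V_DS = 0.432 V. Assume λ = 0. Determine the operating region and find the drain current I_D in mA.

k_n = μ_nC_ox · (W/L) = 2.3 mA/V².
V_ov = V_GS − V_th = 3.96 − 1.3 = 2.66 V.
Since V_DS = 0.432 V < V_ov = 2.66 V, the device is in the triode region.
I_D = k_n [V_ov · V_DS − ½ V_DS²] = 2.3 × [2.66 × 0.432 − 0.5 × 0.432²] = 2.43 mA.

Triode; I_D = 2.43 mA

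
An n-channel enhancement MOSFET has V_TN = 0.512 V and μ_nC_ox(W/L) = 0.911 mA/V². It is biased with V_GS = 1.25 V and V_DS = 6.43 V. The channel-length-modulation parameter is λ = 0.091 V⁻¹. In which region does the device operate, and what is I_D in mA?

V_ov = V_GS − V_TN = 1.25 − 0.512 = 0.738 V.
Since V_DS = 6.43 V ≥ V_ov = 0.738 V, the device is in saturation.
I_D = ½ k_n V_ov² (1 + λ V_DS) = 0.5 × 0.911 × 0.738² × (1 + 0.091 × 6.43) = 0.393 mA.

Saturation; I_D = 0.393 mA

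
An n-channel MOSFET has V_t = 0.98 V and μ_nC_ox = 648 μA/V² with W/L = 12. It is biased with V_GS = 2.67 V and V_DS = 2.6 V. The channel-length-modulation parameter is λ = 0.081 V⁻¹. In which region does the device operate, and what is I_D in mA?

Saturation; I_D = 13.4 mA

k_n = μ_nC_ox · (W/L) = 7.776 mA/V².
V_ov = V_GS − V_t = 2.67 − 0.98 = 1.69 V.
Since V_DS = 2.6 V ≥ V_ov = 1.69 V, the device is in saturation.
I_D = ½ k_n V_ov² (1 + λ V_DS) = 0.5 × 7.776 × 1.69² × (1 + 0.081 × 2.6) = 13.4 mA.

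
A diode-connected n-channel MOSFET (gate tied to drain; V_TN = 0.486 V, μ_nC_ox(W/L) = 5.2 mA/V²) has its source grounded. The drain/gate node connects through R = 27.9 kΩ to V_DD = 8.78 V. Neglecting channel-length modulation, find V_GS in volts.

V_GS = 0.817 V

With gate tied to drain, V_GS = V_DS ≥ V_GS − V_TN, so the device is in saturation.
KCL at the drain: ½ k_n (V_GS − V_TN)² = (V_DD − V_GS)/R.
Let x = V_GS − 0.486. Then 72.5 x² + x − 8.294 = 0, giving x = 0.331 V (positive root), so V_GS = 0.817 V.
I_D = (V_DD − V_GS)/R = (8.78 − 0.817) / 27.9 = 0.285 mA.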